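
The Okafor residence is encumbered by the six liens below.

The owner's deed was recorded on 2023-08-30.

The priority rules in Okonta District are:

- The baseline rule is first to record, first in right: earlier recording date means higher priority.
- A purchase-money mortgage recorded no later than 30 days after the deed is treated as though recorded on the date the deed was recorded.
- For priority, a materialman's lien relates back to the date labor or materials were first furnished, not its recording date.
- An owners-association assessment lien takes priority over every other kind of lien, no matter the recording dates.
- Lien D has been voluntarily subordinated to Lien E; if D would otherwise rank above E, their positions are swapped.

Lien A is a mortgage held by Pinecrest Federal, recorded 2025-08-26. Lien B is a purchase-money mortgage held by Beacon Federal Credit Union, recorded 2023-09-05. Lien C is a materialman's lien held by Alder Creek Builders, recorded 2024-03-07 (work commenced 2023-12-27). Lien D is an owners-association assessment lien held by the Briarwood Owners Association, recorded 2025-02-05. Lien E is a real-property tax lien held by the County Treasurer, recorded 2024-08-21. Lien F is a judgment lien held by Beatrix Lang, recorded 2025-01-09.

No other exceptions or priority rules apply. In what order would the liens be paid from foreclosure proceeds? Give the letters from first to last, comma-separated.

First, effective dates: B relates back to the deed date 2023-08-30; C is treated as recorded 2023-12-27, the work-commencement date.
As an owners-association assessment lien, D is senior to every other lien.
Among the remaining liens, by effective date: B (2023-08-30), C (2023-12-27), E (2024-08-21), F (2025-01-09), A (2025-08-26).
The subordination applies — D was senior to E — so D and E swap.

E, B, C, D, F, A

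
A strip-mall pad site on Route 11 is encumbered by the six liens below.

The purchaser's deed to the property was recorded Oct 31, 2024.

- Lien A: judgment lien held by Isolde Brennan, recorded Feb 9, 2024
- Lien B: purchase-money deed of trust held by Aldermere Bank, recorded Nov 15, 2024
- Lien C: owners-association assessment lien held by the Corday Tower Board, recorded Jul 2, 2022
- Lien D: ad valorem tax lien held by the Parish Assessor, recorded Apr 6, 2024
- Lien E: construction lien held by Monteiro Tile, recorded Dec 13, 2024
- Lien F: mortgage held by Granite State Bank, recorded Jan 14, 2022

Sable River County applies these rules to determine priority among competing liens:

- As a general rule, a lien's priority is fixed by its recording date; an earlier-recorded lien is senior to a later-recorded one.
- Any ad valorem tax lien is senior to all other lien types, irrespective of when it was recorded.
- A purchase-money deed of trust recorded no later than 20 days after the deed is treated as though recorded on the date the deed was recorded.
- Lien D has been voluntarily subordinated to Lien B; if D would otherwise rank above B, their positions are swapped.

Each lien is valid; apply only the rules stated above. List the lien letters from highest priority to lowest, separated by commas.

B, F, C, A, D, E

Effective dates: B's effective date is the deed date, Oct 31, 2024.
D is an ad valorem tax lien and takes priority over every other lien.
Among the remaining liens, by effective date: F (Jan 14, 2022), C (Jul 2, 2022), A (Feb 9, 2024), B (Oct 31, 2024), E (Dec 13, 2024).
D would otherwise be senior to B, so under the subordination agreement D and B exchange positions.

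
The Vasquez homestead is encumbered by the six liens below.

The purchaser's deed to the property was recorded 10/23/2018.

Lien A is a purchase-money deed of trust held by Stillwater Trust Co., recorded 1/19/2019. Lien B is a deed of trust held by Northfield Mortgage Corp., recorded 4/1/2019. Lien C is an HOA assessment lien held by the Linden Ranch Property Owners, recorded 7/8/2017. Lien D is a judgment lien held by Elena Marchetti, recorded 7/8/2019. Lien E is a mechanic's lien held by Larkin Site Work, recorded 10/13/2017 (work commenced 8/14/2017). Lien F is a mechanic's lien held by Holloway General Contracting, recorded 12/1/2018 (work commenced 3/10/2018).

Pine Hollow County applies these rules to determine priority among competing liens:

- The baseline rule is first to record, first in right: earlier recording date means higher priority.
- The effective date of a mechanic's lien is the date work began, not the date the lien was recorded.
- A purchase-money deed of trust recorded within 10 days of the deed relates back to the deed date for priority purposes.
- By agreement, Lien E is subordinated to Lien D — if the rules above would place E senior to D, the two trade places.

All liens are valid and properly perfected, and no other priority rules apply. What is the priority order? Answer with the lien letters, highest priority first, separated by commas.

C, D, F, A, B, E

Effective dates: A was recorded 88 days after the deed — beyond 10 days — so no relation-back applies; E's effective date is 8/14/2017, when work began; F's effective date is 3/10/2018, when work began.
By effective date: C (7/8/2017), E (8/14/2017), F (3/10/2018), A (1/19/2019), B (4/1/2019), D (7/8/2019).
E would otherwise be senior to D, so under the subordination agreement E and D exchange positions.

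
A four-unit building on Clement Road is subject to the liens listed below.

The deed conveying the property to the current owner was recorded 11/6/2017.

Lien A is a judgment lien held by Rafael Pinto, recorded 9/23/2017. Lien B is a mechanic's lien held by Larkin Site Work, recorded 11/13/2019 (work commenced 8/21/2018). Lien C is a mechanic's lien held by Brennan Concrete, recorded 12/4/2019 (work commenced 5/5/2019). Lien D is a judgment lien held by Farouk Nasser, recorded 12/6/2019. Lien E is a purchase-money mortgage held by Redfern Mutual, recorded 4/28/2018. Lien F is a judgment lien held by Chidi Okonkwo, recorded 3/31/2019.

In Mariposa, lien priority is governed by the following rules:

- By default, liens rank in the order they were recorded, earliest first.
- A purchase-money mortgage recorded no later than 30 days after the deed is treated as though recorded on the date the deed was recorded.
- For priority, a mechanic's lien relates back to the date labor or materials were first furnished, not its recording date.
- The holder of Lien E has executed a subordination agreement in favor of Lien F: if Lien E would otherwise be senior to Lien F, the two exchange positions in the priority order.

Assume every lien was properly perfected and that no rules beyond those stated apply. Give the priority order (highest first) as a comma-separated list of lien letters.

A, F, B, E, C, D

Effective dates: B is treated as recorded 8/21/2018, the work-commencement date; C is treated as recorded 5/5/2019, the work-commencement date; E was recorded 173 days after the deed, outside the 30-day window, so it keeps its recording date.
Ordering by effective date: A (9/23/2017), E (4/28/2018), B (8/21/2018), F (3/31/2019), C (5/5/2019), D (12/6/2019).
Because E would otherwise rank above F, the subordination swaps them.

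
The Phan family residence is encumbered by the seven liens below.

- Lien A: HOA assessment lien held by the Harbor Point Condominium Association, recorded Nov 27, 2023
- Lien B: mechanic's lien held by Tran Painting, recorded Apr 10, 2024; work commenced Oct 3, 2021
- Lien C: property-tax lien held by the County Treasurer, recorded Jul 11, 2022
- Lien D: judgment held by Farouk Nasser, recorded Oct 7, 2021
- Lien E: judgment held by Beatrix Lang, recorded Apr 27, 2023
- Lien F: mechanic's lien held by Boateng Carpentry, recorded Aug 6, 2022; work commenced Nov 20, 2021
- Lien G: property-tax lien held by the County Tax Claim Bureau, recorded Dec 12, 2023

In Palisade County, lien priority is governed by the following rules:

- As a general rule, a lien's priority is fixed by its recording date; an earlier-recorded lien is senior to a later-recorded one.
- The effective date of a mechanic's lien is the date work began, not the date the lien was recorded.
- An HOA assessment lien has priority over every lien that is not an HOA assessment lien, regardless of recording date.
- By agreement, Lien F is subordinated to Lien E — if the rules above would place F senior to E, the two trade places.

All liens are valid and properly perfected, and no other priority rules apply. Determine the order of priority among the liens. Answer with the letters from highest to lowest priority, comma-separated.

Effective dates after the stated exceptions: B's effective date is Oct 3, 2021, when work began; F's effective date is Nov 20, 2021, when work began.
A is an HOA assessment lien, so it outranks all other liens regardless of date.
Among the remaining liens, by effective date: B (Oct 3, 2021), D (Oct 7, 2021), F (Nov 20, 2021), C (Jul 11, 2022), E (Apr 27, 2023), G (Dec 12, 2023).
F is senior to E before the subordination, so the two trade places.

A, B, D, E, C, F, G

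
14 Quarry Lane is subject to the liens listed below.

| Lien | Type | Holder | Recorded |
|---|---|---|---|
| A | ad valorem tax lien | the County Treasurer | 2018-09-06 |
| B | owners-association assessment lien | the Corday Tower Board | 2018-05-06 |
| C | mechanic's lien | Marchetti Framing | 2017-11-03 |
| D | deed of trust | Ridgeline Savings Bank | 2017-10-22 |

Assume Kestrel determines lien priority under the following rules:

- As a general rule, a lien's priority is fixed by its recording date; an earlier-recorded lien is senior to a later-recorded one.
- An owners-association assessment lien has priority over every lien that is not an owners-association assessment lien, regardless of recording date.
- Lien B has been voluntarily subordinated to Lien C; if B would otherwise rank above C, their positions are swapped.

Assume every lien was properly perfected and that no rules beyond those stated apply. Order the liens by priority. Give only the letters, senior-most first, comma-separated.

As an owners-association assessment lien, B is senior to every other lien.
Ordering the rest by effective date: D (2017-10-22), C (2017-11-03), A (2018-09-06).
Because B would otherwise rank above C, the subordination swaps them.

C, D, B, A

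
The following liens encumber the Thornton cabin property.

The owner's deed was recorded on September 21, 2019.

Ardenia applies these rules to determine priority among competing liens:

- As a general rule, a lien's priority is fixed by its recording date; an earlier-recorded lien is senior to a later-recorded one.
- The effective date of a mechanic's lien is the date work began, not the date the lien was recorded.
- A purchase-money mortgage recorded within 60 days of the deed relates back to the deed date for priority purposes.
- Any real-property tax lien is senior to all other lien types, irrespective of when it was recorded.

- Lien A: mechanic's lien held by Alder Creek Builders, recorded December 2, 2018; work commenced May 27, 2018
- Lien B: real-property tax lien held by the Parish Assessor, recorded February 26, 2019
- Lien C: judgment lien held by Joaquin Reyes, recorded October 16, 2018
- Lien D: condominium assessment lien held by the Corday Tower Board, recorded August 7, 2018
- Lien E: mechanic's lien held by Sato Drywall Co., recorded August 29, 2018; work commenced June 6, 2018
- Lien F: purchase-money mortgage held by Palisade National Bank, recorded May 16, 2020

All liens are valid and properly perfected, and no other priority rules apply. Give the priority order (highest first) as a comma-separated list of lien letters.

First, effective dates: A is treated as recorded May 27, 2018, the work-commencement date; E's effective date is June 6, 2018, when work began; F was recorded 238 days after the deed, outside the 60-day window, so it keeps its recording date.
B, as a real-property tax lien, has superpriority and ranks first.
Among the remaining liens, by effective date: A (May 27, 2018), E (June 6, 2018), D (August 7, 2018), C (October 16, 2018), F (May 16, 2020).

B, A, E, D, C, F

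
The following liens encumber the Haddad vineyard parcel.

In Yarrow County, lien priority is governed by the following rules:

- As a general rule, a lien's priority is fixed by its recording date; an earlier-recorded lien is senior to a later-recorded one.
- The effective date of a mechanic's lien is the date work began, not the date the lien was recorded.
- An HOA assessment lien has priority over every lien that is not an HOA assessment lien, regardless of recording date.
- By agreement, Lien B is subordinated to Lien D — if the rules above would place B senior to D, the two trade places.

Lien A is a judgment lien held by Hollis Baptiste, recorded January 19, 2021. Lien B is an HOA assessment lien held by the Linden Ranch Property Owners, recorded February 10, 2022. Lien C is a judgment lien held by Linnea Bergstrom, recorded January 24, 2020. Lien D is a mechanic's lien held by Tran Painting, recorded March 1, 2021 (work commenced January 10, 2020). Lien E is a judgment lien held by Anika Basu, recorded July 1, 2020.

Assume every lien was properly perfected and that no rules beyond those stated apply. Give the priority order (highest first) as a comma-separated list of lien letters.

D, B, C, E, A

Effective dates: D's effective date is January 10, 2020, when work began.
As an HOA assessment lien, B is senior to every other lien.
The other liens, earliest effective date first: D (January 10, 2020), C (January 24, 2020), E (July 1, 2020), A (January 19, 2021).
B is senior to D before the subordination, so the two trade places.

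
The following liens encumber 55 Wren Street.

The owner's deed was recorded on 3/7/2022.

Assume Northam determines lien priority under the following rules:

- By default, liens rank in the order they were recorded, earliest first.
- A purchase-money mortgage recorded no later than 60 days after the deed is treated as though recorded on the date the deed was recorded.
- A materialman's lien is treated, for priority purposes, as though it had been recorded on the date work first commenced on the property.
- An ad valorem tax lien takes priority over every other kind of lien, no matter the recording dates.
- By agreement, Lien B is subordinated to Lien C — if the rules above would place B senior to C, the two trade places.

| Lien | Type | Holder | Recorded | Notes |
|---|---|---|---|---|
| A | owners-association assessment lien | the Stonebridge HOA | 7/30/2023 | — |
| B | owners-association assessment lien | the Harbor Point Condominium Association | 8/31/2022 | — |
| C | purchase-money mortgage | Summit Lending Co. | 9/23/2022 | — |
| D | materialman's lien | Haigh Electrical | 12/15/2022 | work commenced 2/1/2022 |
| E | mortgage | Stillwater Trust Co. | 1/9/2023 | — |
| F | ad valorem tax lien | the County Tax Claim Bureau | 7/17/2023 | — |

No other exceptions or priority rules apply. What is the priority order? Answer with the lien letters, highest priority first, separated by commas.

Adjusting effective dates: C was recorded 200 days after the deed — beyond 60 days — so no relation-back applies; D is treated as recorded 2/1/2022, the work-commencement date.
F, as an ad valorem tax lien, has superpriority and ranks first.
Among the remaining liens, by effective date: D (2/1/2022), B (8/31/2022), C (9/23/2022), E (1/9/2023), A (7/30/2023).
B would otherwise be senior to C, so under the subordination agreement B and C exchange positions.

F, D, C, B, E, A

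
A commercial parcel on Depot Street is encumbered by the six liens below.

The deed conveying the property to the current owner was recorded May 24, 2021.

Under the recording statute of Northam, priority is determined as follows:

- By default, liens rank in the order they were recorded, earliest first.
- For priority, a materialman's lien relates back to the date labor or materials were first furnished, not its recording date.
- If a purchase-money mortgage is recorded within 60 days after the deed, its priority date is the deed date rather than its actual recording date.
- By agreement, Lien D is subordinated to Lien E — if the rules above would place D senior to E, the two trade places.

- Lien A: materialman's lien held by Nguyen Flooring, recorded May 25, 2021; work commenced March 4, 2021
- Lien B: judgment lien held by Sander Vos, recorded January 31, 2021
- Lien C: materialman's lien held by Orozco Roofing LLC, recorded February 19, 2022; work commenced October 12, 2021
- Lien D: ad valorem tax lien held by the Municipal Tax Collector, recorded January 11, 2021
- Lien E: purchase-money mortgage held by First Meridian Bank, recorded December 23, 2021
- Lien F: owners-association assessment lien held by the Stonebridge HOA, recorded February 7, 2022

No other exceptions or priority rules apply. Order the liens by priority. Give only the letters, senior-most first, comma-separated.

E, B, A, C, D, F

Adjusting effective dates: A's effective date is March 4, 2021, when work began; C is treated as recorded October 12, 2021, the work-commencement date; E was recorded 213 days after the deed — beyond 60 days — so no relation-back applies.
By effective date: D (January 11, 2021), B (January 31, 2021), A (March 4, 2021), C (October 12, 2021), E (December 23, 2021), F (February 7, 2022).
Because D would otherwise rank above E, the subordination swaps them.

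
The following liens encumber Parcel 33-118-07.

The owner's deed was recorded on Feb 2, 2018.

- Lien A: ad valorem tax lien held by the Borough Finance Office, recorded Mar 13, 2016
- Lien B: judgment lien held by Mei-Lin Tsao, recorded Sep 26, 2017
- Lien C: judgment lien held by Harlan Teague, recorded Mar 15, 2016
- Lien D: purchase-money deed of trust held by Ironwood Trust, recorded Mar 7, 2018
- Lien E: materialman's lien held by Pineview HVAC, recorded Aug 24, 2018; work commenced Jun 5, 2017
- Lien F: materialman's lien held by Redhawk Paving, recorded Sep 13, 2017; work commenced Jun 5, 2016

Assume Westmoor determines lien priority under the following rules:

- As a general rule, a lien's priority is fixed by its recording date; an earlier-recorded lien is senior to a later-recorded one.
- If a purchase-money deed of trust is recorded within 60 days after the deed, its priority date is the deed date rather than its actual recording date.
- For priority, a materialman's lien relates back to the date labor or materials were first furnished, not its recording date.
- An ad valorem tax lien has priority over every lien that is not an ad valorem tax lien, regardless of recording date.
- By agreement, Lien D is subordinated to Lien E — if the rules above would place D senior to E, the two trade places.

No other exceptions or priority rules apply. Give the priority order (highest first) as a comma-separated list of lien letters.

A, C, F, E, B, D

Effective dates after the stated exceptions: D relates back to the deed date Feb 2, 2018; E is treated as recorded Jun 5, 2017, the work-commencement date; F is treated as recorded Jun 5, 2016, the work-commencement date.
A is an ad valorem tax lien and takes priority over every other lien.
The other liens, earliest effective date first: C (Mar 15, 2016), F (Jun 5, 2016), E (Jun 5, 2017), B (Sep 26, 2017), D (Feb 2, 2018).
Since D is not senior to E, the subordination leaves the order unchanged.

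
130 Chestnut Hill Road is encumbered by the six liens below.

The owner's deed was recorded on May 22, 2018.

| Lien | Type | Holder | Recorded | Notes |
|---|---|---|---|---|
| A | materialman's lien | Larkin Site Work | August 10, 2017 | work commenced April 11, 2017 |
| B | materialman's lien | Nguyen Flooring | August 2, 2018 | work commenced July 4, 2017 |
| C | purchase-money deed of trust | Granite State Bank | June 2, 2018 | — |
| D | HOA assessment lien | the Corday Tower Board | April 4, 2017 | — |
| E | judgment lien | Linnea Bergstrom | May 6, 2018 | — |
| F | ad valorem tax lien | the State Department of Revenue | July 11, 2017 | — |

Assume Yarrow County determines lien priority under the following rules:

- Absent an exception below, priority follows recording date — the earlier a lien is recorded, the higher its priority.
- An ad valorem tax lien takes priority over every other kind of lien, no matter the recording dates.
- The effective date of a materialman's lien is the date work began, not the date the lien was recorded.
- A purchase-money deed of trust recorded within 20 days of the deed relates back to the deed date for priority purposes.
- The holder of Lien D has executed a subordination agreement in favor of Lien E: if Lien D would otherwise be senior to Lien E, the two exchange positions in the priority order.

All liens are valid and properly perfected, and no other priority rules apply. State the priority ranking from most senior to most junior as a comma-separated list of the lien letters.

F, E, A, B, D, C

Adjusting effective dates: A is treated as recorded April 11, 2017, the work-commencement date; B relates back to July 4, 2017 (work commenced); C's effective date is the deed date, May 22, 2018.
As an ad valorem tax lien, F is senior to every other lien.
The other liens, earliest effective date first: D (April 4, 2017), A (April 11, 2017), B (July 4, 2017), E (May 6, 2018), C (May 22, 2018).
D is senior to E before the subordination, so the two trade places.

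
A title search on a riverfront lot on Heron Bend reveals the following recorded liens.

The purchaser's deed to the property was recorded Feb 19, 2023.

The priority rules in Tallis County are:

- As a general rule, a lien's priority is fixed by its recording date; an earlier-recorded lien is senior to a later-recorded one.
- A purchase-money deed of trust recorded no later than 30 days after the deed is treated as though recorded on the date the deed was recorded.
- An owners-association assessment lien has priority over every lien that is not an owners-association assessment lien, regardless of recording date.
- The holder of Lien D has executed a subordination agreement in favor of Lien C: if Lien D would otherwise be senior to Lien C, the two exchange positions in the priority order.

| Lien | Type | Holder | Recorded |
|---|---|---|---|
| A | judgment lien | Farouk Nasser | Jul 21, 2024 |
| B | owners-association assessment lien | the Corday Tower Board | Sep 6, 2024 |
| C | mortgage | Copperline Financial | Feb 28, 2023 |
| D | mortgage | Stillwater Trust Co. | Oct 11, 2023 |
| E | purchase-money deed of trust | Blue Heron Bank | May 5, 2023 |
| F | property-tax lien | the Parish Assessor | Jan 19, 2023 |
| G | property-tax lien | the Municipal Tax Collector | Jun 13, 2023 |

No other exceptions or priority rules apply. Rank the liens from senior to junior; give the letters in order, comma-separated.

Effective dates after the stated exceptions: E was recorded 75 days after the deed — beyond 30 days — so no relation-back applies.
As an owners-association assessment lien, B is senior to every other lien.
Remaining liens by effective date: F (Jan 19, 2023), C (Feb 28, 2023), E (May 5, 2023), G (Jun 13, 2023), D (Oct 11, 2023), A (Jul 21, 2024).
D already ranks below C; the subordination has no effect.

B, F, C, E, G, D, A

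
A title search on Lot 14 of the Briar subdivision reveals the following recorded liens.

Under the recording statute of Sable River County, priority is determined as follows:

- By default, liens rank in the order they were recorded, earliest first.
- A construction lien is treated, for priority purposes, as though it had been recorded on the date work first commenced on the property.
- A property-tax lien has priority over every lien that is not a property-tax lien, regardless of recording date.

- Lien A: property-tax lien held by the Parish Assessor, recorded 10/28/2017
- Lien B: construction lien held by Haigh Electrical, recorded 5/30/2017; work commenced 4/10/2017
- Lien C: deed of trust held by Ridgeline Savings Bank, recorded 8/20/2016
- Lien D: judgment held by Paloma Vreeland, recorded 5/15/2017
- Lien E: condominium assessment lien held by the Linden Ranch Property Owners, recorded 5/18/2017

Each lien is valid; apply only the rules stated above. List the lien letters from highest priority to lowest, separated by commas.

Adjusting effective dates: B's effective date is 4/10/2017, when work began.
A is a property-tax lien and takes priority over every other lien.
Among the remaining liens, by effective date: C (8/20/2016), B (4/10/2017), D (5/15/2017), E (5/18/2017).

A, C, B, D, E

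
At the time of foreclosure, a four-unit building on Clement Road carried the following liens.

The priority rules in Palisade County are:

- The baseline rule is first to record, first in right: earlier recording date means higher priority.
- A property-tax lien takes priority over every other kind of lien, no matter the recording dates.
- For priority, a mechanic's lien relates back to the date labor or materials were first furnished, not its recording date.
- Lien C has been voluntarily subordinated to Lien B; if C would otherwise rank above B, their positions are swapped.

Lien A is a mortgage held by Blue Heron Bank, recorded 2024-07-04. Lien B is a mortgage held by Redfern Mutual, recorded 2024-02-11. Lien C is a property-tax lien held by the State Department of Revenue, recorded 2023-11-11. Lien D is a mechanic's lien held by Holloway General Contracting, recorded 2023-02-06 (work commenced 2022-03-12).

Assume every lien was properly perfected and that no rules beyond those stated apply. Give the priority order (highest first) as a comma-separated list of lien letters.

Adjusting effective dates: D relates back to 2022-03-12 (work commenced).
C, as a property-tax lien, has superpriority and ranks first.
Remaining liens by effective date: D (2022-03-12), B (2024-02-11), A (2024-07-04).
C would otherwise be senior to B, so under the subordination agreement C and B exchange positions.

B, D, C, A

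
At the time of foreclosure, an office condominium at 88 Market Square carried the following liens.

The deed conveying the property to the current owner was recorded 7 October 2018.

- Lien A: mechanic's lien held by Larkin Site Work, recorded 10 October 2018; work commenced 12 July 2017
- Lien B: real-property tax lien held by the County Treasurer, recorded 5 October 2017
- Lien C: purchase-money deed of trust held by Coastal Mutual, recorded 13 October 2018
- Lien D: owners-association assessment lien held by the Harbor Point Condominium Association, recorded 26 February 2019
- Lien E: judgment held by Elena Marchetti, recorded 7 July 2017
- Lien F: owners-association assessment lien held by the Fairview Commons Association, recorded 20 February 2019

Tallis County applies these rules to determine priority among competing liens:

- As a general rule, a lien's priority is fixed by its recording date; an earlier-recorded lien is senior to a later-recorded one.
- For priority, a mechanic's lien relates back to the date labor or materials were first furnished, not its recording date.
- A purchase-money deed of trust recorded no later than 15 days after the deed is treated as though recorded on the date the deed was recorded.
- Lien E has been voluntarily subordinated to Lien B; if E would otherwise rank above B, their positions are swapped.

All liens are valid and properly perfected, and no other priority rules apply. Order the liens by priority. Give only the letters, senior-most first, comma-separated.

Effective dates: A is treated as recorded 12 July 2017, the work-commencement date; C was recorded within the 15-day window, so its effective date is the deed date 7 October 2018.
By effective date: E (7 July 2017), A (12 July 2017), B (5 October 2017), C (7 October 2018), F (20 February 2019), D (26 February 2019).
E is senior to B before the subordination, so the two trade places.

B, A, E, C, F, D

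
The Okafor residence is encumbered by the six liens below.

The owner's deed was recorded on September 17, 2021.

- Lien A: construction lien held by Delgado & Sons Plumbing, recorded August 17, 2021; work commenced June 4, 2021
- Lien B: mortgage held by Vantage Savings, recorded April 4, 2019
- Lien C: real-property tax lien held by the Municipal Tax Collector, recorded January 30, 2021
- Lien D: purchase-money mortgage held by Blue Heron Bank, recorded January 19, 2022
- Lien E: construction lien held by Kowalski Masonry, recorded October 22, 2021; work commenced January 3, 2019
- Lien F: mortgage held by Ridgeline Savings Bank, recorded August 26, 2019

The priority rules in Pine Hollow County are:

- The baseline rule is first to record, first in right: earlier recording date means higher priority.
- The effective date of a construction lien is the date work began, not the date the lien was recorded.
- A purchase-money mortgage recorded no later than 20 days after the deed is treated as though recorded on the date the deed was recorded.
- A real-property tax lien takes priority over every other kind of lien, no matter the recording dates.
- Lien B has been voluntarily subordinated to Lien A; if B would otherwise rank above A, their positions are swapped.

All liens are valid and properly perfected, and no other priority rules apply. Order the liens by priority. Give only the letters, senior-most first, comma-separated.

C, E, A, F, B, D

First, effective dates: A is treated as recorded June 4, 2021, the work-commencement date; D missed the 20-day window (124 days after the deed), so its recording date stands; E's effective date is January 3, 2019, when work began.
C, as a real-property tax lien, has superpriority and ranks first.
Ordering the rest by effective date: E (January 3, 2019), B (April 4, 2019), F (August 26, 2019), A (June 4, 2021), D (January 19, 2022).
The subordination applies — B was senior to A — so B and A swap.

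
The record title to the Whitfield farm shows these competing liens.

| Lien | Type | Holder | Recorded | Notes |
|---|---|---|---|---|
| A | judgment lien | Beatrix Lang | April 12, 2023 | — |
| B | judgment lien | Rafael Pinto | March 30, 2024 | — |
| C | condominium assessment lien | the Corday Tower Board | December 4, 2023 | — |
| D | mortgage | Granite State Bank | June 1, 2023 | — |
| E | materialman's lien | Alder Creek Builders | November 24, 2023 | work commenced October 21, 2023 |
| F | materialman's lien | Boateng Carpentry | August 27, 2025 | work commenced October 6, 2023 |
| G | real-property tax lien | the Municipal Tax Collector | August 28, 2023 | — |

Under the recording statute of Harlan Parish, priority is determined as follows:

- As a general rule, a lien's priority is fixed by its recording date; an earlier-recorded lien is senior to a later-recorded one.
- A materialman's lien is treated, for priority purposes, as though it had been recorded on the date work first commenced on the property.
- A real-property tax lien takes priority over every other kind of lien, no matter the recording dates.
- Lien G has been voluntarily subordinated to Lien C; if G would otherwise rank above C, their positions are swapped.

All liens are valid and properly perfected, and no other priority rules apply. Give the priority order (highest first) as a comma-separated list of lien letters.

Effective dates: E relates back to October 21, 2023 (work commenced); F's effective date is October 6, 2023, when work began.
As a real-property tax lien, G is senior to every other lien.
Remaining liens by effective date: A (April 12, 2023), D (June 1, 2023), F (October 6, 2023), E (October 21, 2023), C (December 4, 2023), B (March 30, 2024).
Because G would otherwise rank above C, the subordination swaps them.

C, A, D, F, E, G, B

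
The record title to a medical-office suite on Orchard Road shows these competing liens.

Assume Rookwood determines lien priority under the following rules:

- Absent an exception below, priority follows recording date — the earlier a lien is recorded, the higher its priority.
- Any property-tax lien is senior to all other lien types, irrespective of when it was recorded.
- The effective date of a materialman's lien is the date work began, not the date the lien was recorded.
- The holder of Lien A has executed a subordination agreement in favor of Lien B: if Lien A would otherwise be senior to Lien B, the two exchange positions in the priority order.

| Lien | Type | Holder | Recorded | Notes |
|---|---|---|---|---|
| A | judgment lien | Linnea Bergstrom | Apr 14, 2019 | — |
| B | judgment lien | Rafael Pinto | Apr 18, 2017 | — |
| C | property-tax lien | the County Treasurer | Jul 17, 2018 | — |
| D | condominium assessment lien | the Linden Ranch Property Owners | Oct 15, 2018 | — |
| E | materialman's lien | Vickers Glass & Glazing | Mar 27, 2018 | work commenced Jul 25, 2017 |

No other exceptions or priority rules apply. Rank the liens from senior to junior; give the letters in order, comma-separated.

Adjusting effective dates: E is treated as recorded Jul 25, 2017, the work-commencement date.
C is a property-tax lien, so it outranks all other liens regardless of date.
Remaining liens by effective date: B (Apr 18, 2017), E (Jul 25, 2017), D (Oct 15, 2018), A (Apr 14, 2019).
A is already junior to B, so the subordination agreement changes nothing.

C, B, E, D, A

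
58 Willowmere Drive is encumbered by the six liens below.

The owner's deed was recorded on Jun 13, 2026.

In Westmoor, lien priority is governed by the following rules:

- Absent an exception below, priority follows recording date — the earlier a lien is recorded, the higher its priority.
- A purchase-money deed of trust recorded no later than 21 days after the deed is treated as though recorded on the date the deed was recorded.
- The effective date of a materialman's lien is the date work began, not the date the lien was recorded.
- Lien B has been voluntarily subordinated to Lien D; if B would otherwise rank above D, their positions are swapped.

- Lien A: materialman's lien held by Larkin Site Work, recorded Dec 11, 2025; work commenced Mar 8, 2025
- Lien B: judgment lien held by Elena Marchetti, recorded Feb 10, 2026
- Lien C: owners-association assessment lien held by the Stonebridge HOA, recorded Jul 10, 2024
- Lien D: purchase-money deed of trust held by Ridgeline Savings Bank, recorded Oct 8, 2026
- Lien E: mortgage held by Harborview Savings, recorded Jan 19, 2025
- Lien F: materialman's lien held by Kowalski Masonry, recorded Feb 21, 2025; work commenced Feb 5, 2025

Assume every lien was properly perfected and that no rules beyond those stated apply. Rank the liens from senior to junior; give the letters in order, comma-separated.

C, E, F, A, D, B

Adjusting effective dates: A relates back to Mar 8, 2025 (work commenced); D missed the 21-day window (117 days after the deed), so its recording date stands; F's effective date is Feb 5, 2025, when work began.
Ordering by effective date: C (Jul 10, 2024), E (Jan 19, 2025), F (Feb 5, 2025), A (Mar 8, 2025), B (Feb 10, 2026), D (Oct 8, 2026).
The subordination applies — B was senior to D — so B and D swap.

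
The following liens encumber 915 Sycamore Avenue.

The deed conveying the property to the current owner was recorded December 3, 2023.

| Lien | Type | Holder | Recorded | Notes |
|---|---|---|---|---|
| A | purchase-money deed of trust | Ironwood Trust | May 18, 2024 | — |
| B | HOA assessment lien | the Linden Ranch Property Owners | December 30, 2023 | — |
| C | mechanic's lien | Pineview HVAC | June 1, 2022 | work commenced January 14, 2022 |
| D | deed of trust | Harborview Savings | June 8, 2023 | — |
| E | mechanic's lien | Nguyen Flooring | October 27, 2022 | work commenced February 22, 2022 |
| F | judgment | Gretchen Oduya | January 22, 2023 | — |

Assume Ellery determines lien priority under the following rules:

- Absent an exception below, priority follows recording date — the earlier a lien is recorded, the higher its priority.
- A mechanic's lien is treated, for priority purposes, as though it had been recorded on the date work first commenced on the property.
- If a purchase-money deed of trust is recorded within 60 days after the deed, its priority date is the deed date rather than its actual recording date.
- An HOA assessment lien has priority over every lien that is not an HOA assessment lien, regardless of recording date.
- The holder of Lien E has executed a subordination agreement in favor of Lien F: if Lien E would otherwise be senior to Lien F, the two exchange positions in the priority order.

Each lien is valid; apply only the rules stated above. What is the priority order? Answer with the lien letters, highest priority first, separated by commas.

B, C, F, E, D, A

Effective dates: A was recorded 167 days after the deed — beyond 60 days — so no relation-back applies; C's effective date is January 14, 2022, when work began; E is treated as recorded February 22, 2022, the work-commencement date.
B is an HOA assessment lien and takes priority over every other lien.
The other liens, earliest effective date first: C (January 14, 2022), E (February 22, 2022), F (January 22, 2023), D (June 8, 2023), A (May 18, 2024).
E would otherwise be senior to F, so under the subordination agreement E and F exchange positions.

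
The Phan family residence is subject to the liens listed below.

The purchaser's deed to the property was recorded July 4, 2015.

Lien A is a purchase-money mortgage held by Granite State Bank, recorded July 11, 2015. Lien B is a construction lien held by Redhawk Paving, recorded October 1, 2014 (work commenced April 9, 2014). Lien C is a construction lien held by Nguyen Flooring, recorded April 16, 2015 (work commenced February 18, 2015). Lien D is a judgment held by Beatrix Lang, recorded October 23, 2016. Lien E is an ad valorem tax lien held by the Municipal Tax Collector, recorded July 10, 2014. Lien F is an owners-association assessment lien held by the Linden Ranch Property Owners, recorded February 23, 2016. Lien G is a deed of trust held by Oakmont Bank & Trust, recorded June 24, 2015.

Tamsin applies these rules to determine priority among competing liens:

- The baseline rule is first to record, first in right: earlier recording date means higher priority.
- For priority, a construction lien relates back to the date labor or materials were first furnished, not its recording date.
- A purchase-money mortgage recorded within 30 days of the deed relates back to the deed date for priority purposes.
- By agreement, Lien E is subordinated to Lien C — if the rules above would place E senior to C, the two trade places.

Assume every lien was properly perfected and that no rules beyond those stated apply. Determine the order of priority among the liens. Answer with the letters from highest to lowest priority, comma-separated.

Effective dates after the stated exceptions: A's effective date is the deed date, July 4, 2015; B relates back to April 9, 2014 (work commenced); C's effective date is February 18, 2015, when work began.
By effective date, earliest first: B (April 9, 2014), E (July 10, 2014), C (February 18, 2015), G (June 24, 2015), A (July 4, 2015), F (February 23, 2016), D (October 23, 2016).
E is senior to C before the subordination, so the two trade places.

B, C, E, G, A, F, D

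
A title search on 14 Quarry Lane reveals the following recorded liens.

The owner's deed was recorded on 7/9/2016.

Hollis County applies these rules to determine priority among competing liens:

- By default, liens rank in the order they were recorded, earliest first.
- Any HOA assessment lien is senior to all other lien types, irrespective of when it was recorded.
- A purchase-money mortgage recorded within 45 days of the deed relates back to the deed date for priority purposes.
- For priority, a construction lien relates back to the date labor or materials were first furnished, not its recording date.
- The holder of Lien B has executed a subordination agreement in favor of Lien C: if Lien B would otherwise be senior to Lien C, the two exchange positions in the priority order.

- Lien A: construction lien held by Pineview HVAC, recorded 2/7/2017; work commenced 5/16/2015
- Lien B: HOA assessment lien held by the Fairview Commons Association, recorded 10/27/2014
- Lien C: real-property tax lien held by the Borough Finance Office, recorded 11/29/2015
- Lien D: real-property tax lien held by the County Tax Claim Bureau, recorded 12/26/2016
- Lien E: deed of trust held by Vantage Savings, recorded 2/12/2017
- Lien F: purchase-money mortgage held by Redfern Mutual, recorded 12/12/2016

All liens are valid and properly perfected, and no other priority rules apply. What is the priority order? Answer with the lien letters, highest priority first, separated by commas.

Effective dates after the stated exceptions: A is treated as recorded 5/16/2015, the work-commencement date; F was recorded 156 days after the deed — beyond 45 days — so no relation-back applies.
B is an HOA assessment lien and takes priority over every other lien.
Among the remaining liens, by effective date: A (5/16/2015), C (11/29/2015), F (12/12/2016), D (12/26/2016), E (2/12/2017).
B is senior to C before the subordination, so the two trade places.

C, A, B, F, D, E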